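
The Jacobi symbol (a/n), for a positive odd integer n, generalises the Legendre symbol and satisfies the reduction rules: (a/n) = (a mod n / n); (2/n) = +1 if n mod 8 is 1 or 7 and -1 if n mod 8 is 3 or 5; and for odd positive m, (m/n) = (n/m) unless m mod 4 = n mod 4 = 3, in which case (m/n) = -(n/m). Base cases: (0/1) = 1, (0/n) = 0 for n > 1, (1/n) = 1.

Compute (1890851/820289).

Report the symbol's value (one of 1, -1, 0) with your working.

1

(1890851/820289) = (250273/820289)   [reduce mod 820289]
reciprocity: (250273/820289) = +1·(820289/250273) since 250273 mod 4 = 1, 820289 mod 4 = 1; sign now +1
(820289/250273) = (69470/250273)   [reduce mod 250273]
69470 = 2^1·34735; (2/250273) = +1 since 250273 mod 8 = 1, so (69470/250273) = (+1)^1·(34735/250273); sign now +1
reciprocity: (34735/250273) = +1·(250273/34735) since 34735 mod 4 = 3, 250273 mod 4 = 1; sign now +1
(250273/34735) = (7128/34735)   [reduce mod 34735]
7128 = 2^3·891; (2/34735) = +1 since 34735 mod 8 = 7, so (7128/34735) = (+1)^3·(891/34735); sign now +1
reciprocity: (891/34735) = -1·(34735/891) since 891 mod 4 = 3, 34735 mod 4 = 3; sign now -1
(34735/891) = (877/891)   [reduce mod 891]
reciprocity: (877/891) = +1·(891/877) since 877 mod 4 = 1, 891 mod 4 = 3; sign now -1
(891/877) = (14/877)   [reduce mod 877]
14 = 2^1·7; (2/877) = -1 since 877 mod 8 = 5, so (14/877) = (-1)^1·(7/877); sign now +1
reciprocity: (7/877) = +1·(877/7) since 7 mod 4 = 3, 877 mod 4 = 1; sign now +1
(877/7) = (2/7)   [reduce mod 7]
2 = 2^1·1; (2/7) = +1 since 7 mod 8 = 7, so (2/7) = (+1)^1·(1/7); sign now +1
(1/7) = 1; final value = sign = +1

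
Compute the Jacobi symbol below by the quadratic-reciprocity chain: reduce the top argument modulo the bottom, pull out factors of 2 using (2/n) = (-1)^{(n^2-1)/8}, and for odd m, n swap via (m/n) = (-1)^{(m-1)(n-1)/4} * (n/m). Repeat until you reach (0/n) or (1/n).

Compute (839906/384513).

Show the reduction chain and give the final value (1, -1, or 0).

-1

(839906/384513) = (70880/384513)   [reduce mod 384513]
70880 = 2^5·2215; (2/384513) = +1 since 384513 mod 8 = 1, so (70880/384513) = (+1)^5·(2215/384513); sign now +1
reciprocity: (2215/384513) = +1·(384513/2215) since 2215 mod 4 = 3, 384513 mod 4 = 1; sign now +1
(384513/2215) = (1318/2215)   [reduce mod 2215]
1318 = 2^1·659; (2/2215) = +1 since 2215 mod 8 = 7, so (1318/2215) = (+1)^1·(659/2215); sign now +1
reciprocity: (659/2215) = -1·(2215/659) since 659 mod 4 = 3, 2215 mod 4 = 3; sign now -1
(2215/659) = (238/659)   [reduce mod 659]
238 = 2^1·119; (2/659) = -1 since 659 mod 8 = 3, so (238/659) = (-1)^1·(119/659); sign now +1
reciprocity: (119/659) = -1·(659/119) since 119 mod 4 = 3, 659 mod 4 = 3; sign now -1
(659/119) = (64/119)   [reduce mod 119]
64 = 2^6·1; (2/119) = +1 since 119 mod 8 = 7, so (64/119) = (+1)^6·(1/119); sign now -1
(1/119) = 1; final value = sign = -1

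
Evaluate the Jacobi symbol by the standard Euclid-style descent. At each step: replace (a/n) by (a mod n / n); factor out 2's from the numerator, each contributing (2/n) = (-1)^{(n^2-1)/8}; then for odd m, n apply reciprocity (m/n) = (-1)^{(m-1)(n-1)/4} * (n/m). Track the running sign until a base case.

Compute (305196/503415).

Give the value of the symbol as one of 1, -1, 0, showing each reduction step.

factor out 2^2: 305196 = 2^2·76299; with 503415 mod 8 = 7, (2/503415) = +1; sign now +1; continue with (76299/503415)
flip (76299/503415) -> (503415/76299): both odd, 76299 mod 4 = 3, 503415 mod 4 = 3, so the flip contributes -1; sign now -1
(503415/76299): 503415 mod 76299 = 45621, so (503415/76299) = (45621/76299)
flip (45621/76299) -> (76299/45621): both odd, 45621 mod 4 = 1, 76299 mod 4 = 3, so the flip contributes +1; sign now -1
(76299/45621): 76299 mod 45621 = 30678, so (76299/45621) = (30678/45621)
factor out 2^1: 30678 = 2^1·15339; with 45621 mod 8 = 5, (2/45621) = -1; sign now +1; continue with (15339/45621)
flip (15339/45621) -> (45621/15339): both odd, 15339 mod 4 = 3, 45621 mod 4 = 1, so the flip contributes +1; sign now +1
(45621/15339): 45621 mod 15339 = 14943, so (45621/15339) = (14943/15339)
flip (14943/15339) -> (15339/14943): both odd, 14943 mod 4 = 3, 15339 mod 4 = 3, so the flip contributes -1; sign now -1
(15339/14943): 15339 mod 14943 = 396, so (15339/14943) = (396/14943)
factor out 2^2: 396 = 2^2·99; with 14943 mod 8 = 7, (2/14943) = +1; sign now -1; continue with (99/14943)
flip (99/14943) -> (14943/99): both odd, 99 mod 4 = 3, 14943 mod 4 = 3, so the flip contributes -1; sign now +1
(14943/99): 14943 mod 99 = 93, so (14943/99) = (93/99)
flip (93/99) -> (99/93): both odd, 93 mod 4 = 1, 99 mod 4 = 3, so the flip contributes +1; sign now +1
(99/93): 99 mod 93 = 6, so (99/93) = (6/93)
factor out 2^1: 6 = 2^1·3; with 93 mod 8 = 5, (2/93) = -1; sign now -1; continue with (3/93)
flip (3/93) -> (93/3): both odd, 3 mod 4 = 3, 93 mod 4 = 1, so the flip contributes +1; sign now -1
(93/3): 93 mod 3 = 0, so (93/3) = (0/3)
reached (0/3); gcd(a, n) > 1, so (0/3) = 0 and the symbol is 0

0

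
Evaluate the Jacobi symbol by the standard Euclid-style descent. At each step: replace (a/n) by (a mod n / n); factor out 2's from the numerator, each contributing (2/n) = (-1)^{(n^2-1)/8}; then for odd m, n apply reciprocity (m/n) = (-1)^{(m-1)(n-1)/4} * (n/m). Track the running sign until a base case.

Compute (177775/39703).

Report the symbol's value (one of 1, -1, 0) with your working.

(177775/39703) = (18963/39703)   [reduce mod 39703]
reciprocity: (18963/39703) = -1·(39703/18963) since 18963 mod 4 = 3, 39703 mod 4 = 3; sign now -1
(39703/18963) = (1777/18963)   [reduce mod 18963]
reciprocity: (1777/18963) = +1·(18963/1777) since 1777 mod 4 = 1, 18963 mod 4 = 3; sign now -1
(18963/1777) = (1193/1777)   [reduce mod 1777]
reciprocity: (1193/1777) = +1·(1777/1193) since 1193 mod 4 = 1, 1777 mod 4 = 1; sign now -1
(1777/1193) = (584/1193)   [reduce mod 1193]
584 = 2^3·73; (2/1193) = +1 since 1193 mod 8 = 1, so (584/1193) = (+1)^3·(73/1193); sign now -1
reciprocity: (73/1193) = +1·(1193/73) since 73 mod 4 = 1, 1193 mod 4 = 1; sign now -1
(1193/73) = (25/73)   [reduce mod 73]
reciprocity: (25/73) = +1·(73/25) since 25 mod 4 = 1, 73 mod 4 = 1; sign now -1
(73/25) = (23/25)   [reduce mod 25]
reciprocity: (23/25) = +1·(25/23) since 23 mod 4 = 3, 25 mod 4 = 1; sign now -1
(25/23) = (2/23)   [reduce mod 23]
2 = 2^1·1; (2/23) = +1 since 23 mod 8 = 7, so (2/23) = (+1)^1·(1/23); sign now -1
(1/23) = 1; final value = sign = -1

-1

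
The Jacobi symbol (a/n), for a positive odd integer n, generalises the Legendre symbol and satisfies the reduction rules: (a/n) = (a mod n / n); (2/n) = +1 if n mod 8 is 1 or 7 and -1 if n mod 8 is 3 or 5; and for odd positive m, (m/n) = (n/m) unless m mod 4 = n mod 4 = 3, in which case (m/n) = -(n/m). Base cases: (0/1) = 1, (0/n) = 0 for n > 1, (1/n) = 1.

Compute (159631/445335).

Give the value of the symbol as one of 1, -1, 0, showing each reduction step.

-1

reciprocity: (159631/445335) = -1·(445335/159631) since 159631 mod 4 = 3, 445335 mod 4 = 3; sign now -1
(445335/159631) = (126073/159631)   [reduce mod 159631]
reciprocity: (126073/159631) = +1·(159631/126073) since 126073 mod 4 = 1, 159631 mod 4 = 3; sign now -1
(159631/126073) = (33558/126073)   [reduce mod 126073]
33558 = 2^1·16779; (2/126073) = +1 since 126073 mod 8 = 1, so (33558/126073) = (+1)^1·(16779/126073); sign now -1
reciprocity: (16779/126073) = +1·(126073/16779) since 16779 mod 4 = 3, 126073 mod 4 = 1; sign now -1
(126073/16779) = (8620/16779)   [reduce mod 16779]
8620 = 2^2·2155; (2/16779) = -1 since 16779 mod 8 = 3, so (8620/16779) = (-1)^2·(2155/16779); sign now -1
reciprocity: (2155/16779) = -1·(16779/2155) since 2155 mod 4 = 3, 16779 mod 4 = 3; sign now +1
(16779/2155) = (1694/2155)   [reduce mod 2155]
1694 = 2^1·847; (2/2155) = -1 since 2155 mod 8 = 3, so (1694/2155) = (-1)^1·(847/2155); sign now -1
reciprocity: (847/2155) = -1·(2155/847) since 847 mod 4 = 3, 2155 mod 4 = 3; sign now +1
(2155/847) = (461/847)   [reduce mod 847]
reciprocity: (461/847) = +1·(847/461) since 461 mod 4 = 1, 847 mod 4 = 3; sign now +1
(847/461) = (386/461)   [reduce mod 461]
386 = 2^1·193; (2/461) = -1 since 461 mod 8 = 5, so (386/461) = (-1)^1·(193/461); sign now -1
reciprocity: (193/461) = +1·(461/193) since 193 mod 4 = 1, 461 mod 4 = 1; sign now -1
(461/193) = (75/193)   [reduce mod 193]
reciprocity: (75/193) = +1·(193/75) since 75 mod 4 = 3, 193 mod 4 = 1; sign now -1
(193/75) = (43/75)   [reduce mod 75]
reciprocity: (43/75) = -1·(75/43) since 43 mod 4 = 3, 75 mod 4 = 3; sign now +1
(75/43) = (32/43)   [reduce mod 43]
32 = 2^5·1; (2/43) = -1 since 43 mod 8 = 3, so (32/43) = (-1)^5·(1/43); sign now -1
(1/43) = 1; final value = sign = -1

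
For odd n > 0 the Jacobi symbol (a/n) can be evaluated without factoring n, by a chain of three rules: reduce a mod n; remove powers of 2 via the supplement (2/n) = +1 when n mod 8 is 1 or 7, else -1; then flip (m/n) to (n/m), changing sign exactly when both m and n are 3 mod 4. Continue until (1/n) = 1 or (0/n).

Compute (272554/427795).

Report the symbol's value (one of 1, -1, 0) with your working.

-1

272554 = 2^1·136277; (2/427795) = -1 since 427795 mod 8 = 3, so (272554/427795) = (-1)^1·(136277/427795); sign now -1
reciprocity: (136277/427795) = +1·(427795/136277) since 136277 mod 4 = 1, 427795 mod 4 = 3; sign now -1
(427795/136277) = (18964/136277)   [reduce mod 136277]
18964 = 2^2·4741; (2/136277) = -1 since 136277 mod 8 = 5, so (18964/136277) = (-1)^2·(4741/136277); sign now -1
reciprocity: (4741/136277) = +1·(136277/4741) since 4741 mod 4 = 1, 136277 mod 4 = 1; sign now -1
(136277/4741) = (3529/4741)   [reduce mod 4741]
reciprocity: (3529/4741) = +1·(4741/3529) since 3529 mod 4 = 1, 4741 mod 4 = 1; sign now -1
(4741/3529) = (1212/3529)   [reduce mod 3529]
1212 = 2^2·303; (2/3529) = +1 since 3529 mod 8 = 1, so (1212/3529) = (+1)^2·(303/3529); sign now -1
reciprocity: (303/3529) = +1·(3529/303) since 303 mod 4 = 3, 3529 mod 4 = 1; sign now -1
(3529/303) = (196/303)   [reduce mod 303]
196 = 2^2·49; (2/303) = +1 since 303 mod 8 = 7, so (196/303) = (+1)^2·(49/303); sign now -1
reciprocity: (49/303) = +1·(303/49) since 49 mod 4 = 1, 303 mod 4 = 3; sign now -1
(303/49) = (9/49)   [reduce mod 49]
reciprocity: (9/49) = +1·(49/9) since 9 mod 4 = 1, 49 mod 4 = 1; sign now -1
(49/9) = (4/9)   [reduce mod 9]
4 = 2^2·1; (2/9) = +1 since 9 mod 8 = 1, so (4/9) = (+1)^2·(1/9); sign now -1
(1/9) = 1; final value = sign = -1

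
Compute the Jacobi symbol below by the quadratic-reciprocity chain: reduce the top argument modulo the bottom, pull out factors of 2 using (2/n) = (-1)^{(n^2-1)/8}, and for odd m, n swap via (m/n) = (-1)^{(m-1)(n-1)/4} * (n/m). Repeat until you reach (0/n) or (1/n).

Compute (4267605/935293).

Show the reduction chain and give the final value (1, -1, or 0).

1

(4267605/935293): 4267605 mod 935293 = 526433, so (4267605/935293) = (526433/935293)
flip (526433/935293) -> (935293/526433): both odd, 526433 mod 4 = 1, 935293 mod 4 = 1, so the flip contributes +1; sign now +1
(935293/526433): 935293 mod 526433 = 408860, so (935293/526433) = (408860/526433)
factor out 2^2: 408860 = 2^2·102215; with 526433 mod 8 = 1, (2/526433) = +1; sign now +1; continue with (102215/526433)
flip (102215/526433) -> (526433/102215): both odd, 102215 mod 4 = 3, 526433 mod 4 = 1, so the flip contributes +1; sign now +1
(526433/102215): 526433 mod 102215 = 15358, so (526433/102215) = (15358/102215)
factor out 2^1: 15358 = 2^1·7679; with 102215 mod 8 = 7, (2/102215) = +1; sign now +1; continue with (7679/102215)
flip (7679/102215) -> (102215/7679): both odd, 7679 mod 4 = 3, 102215 mod 4 = 3, so the flip contributes -1; sign now -1
(102215/7679): 102215 mod 7679 = 2388, so (102215/7679) = (2388/7679)
factor out 2^2: 2388 = 2^2·597; with 7679 mod 8 = 7, (2/7679) = +1; sign now -1; continue with (597/7679)
flip (597/7679) -> (7679/597): both odd, 597 mod 4 = 1, 7679 mod 4 = 3, so the flip contributes +1; sign now -1
(7679/597): 7679 mod 597 = 515, so (7679/597) = (515/597)
flip (515/597) -> (597/515): both odd, 515 mod 4 = 3, 597 mod 4 = 1, so the flip contributes +1; sign now -1
(597/515): 597 mod 515 = 82, so (597/515) = (82/515)
factor out 2^1: 82 = 2^1·41; with 515 mod 8 = 3, (2/515) = -1; sign now +1; continue with (41/515)
flip (41/515) -> (515/41): both odd, 41 mod 4 = 1, 515 mod 4 = 3, so the flip contributes +1; sign now +1
(515/41): 515 mod 41 = 23, so (515/41) = (23/41)
flip (23/41) -> (41/23): both odd, 23 mod 4 = 3, 41 mod 4 = 1, so the flip contributes +1; sign now +1
(41/23): 41 mod 23 = 18, so (41/23) = (18/23)
factor out 2^1: 18 = 2^1·9; with 23 mod 8 = 7, (2/23) = +1; sign now +1; continue with (9/23)
flip (9/23) -> (23/9): both odd, 9 mod 4 = 1, 23 mod 4 = 3, so the flip contributes +1; sign now +1
(23/9): 23 mod 9 = 5, so (23/9) = (5/9)
flip (5/9) -> (9/5): both odd, 5 mod 4 = 1, 9 mod 4 = 1, so the flip contributes +1; sign now +1
(9/5): 9 mod 5 = 4, so (9/5) = (4/5)
factor out 2^2: 4 = 2^2·1; with 5 mod 8 = 5, (2/5) = -1; sign now +1; continue with (1/5)
reached (1/5) = 1, so the symbol is +1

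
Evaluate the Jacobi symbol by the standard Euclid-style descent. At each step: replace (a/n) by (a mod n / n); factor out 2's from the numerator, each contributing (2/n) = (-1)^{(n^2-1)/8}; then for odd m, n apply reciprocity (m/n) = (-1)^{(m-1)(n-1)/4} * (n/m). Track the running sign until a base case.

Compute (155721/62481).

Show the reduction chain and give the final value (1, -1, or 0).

0

(155721/62481) = (30759/62481)   [reduce mod 62481]
reciprocity: (30759/62481) = +1·(62481/30759) since 30759 mod 4 = 3, 62481 mod 4 = 1; sign now +1
(62481/30759) = (963/30759)   [reduce mod 30759]
reciprocity: (963/30759) = -1·(30759/963) since 963 mod 4 = 3, 30759 mod 4 = 3; sign now -1
(30759/963) = (906/963)   [reduce mod 963]
906 = 2^1·453; (2/963) = -1 since 963 mod 8 = 3, so (906/963) = (-1)^1·(453/963); sign now +1
reciprocity: (453/963) = +1·(963/453) since 453 mod 4 = 1, 963 mod 4 = 3; sign now +1
(963/453) = (57/453)   [reduce mod 453]
reciprocity: (57/453) = +1·(453/57) since 57 mod 4 = 1, 453 mod 4 = 1; sign now +1
(453/57) = (54/57)   [reduce mod 57]
54 = 2^1·27; (2/57) = +1 since 57 mod 8 = 1, so (54/57) = (+1)^1·(27/57); sign now +1
reciprocity: (27/57) = +1·(57/27) since 27 mod 4 = 3, 57 mod 4 = 1; sign now +1
(57/27) = (3/27)   [reduce mod 27]
reciprocity: (3/27) = -1·(27/3) since 3 mod 4 = 3, 27 mod 4 = 3; sign now -1
(27/3) = (0/3)   [reduce mod 3]
(0/3) = 0   [gcd(a, n) > 1]; final value = 0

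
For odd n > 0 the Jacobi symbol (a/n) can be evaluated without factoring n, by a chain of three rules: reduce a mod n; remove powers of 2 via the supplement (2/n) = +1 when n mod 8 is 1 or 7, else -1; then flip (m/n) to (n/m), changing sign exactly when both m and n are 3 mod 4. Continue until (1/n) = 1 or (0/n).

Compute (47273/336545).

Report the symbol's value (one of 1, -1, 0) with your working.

-1

reciprocity: (47273/336545) = +1·(336545/47273) since 47273 mod 4 = 1, 336545 mod 4 = 1; sign now +1
(336545/47273) = (5634/47273)   [reduce mod 47273]
5634 = 2^1·2817; (2/47273) = +1 since 47273 mod 8 = 1, so (5634/47273) = (+1)^1·(2817/47273); sign now +1
reciprocity: (2817/47273) = +1·(47273/2817) since 2817 mod 4 = 1, 47273 mod 4 = 1; sign now +1
(47273/2817) = (2201/2817)   [reduce mod 2817]
reciprocity: (2201/2817) = +1·(2817/2201) since 2201 mod 4 = 1, 2817 mod 4 = 1; sign now +1
(2817/2201) = (616/2201)   [reduce mod 2201]
616 = 2^3·77; (2/2201) = +1 since 2201 mod 8 = 1, so (616/2201) = (+1)^3·(77/2201); sign now +1
reciprocity: (77/2201) = +1·(2201/77) since 77 mod 4 = 1, 2201 mod 4 = 1; sign now +1
(2201/77) = (45/77)   [reduce mod 77]
reciprocity: (45/77) = +1·(77/45) since 45 mod 4 = 1, 77 mod 4 = 1; sign now +1
(77/45) = (32/45)   [reduce mod 45]
32 = 2^5·1; (2/45) = -1 since 45 mod 8 = 5, so (32/45) = (-1)^5·(1/45); sign now -1
(1/45) = 1; final value = sign = -1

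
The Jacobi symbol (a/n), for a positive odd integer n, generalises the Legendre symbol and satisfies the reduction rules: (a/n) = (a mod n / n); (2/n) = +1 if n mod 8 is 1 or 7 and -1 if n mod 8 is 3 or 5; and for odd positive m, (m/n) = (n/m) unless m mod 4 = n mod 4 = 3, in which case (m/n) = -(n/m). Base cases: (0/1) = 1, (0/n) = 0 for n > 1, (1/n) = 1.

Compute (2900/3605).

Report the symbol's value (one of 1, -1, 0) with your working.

2900 = 2^2·725; (2/3605) = -1 since 3605 mod 8 = 5, so (2900/3605) = (-1)^2·(725/3605); sign now +1
reciprocity: (725/3605) = +1·(3605/725) since 725 mod 4 = 1, 3605 mod 4 = 1; sign now +1
(3605/725) = (705/725)   [reduce mod 725]
reciprocity: (705/725) = +1·(725/705) since 705 mod 4 = 1, 725 mod 4 = 1; sign now +1
(725/705) = (20/705)   [reduce mod 705]
20 = 2^2·5; (2/705) = +1 since 705 mod 8 = 1, so (20/705) = (+1)^2·(5/705); sign now +1
reciprocity: (5/705) = +1·(705/5) since 5 mod 4 = 1, 705 mod 4 = 1; sign now +1
(705/5) = (0/5)   [reduce mod 5]
(0/5) = 0   [gcd(a, n) > 1]; final value = 0

0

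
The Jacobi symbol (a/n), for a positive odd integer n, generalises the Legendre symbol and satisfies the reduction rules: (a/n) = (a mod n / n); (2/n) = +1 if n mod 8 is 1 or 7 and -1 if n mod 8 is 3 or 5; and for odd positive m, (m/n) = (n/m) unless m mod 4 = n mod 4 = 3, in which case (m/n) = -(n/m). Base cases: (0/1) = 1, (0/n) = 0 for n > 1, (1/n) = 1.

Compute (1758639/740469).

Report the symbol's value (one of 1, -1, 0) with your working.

0

(1758639/740469) = (277701/740469)   [reduce mod 740469]
reciprocity: (277701/740469) = +1·(740469/277701) since 277701 mod 4 = 1, 740469 mod 4 = 1; sign now +1
(740469/277701) = (185067/277701)   [reduce mod 277701]
reciprocity: (185067/277701) = +1·(277701/185067) since 185067 mod 4 = 3, 277701 mod 4 = 1; sign now +1
(277701/185067) = (92634/185067)   [reduce mod 185067]
92634 = 2^1·46317; (2/185067) = -1 since 185067 mod 8 = 3, so (92634/185067) = (-1)^1·(46317/185067); sign now -1
reciprocity: (46317/185067) = +1·(185067/46317) since 46317 mod 4 = 1, 185067 mod 4 = 3; sign now -1
(185067/46317) = (46116/46317)   [reduce mod 46317]
46116 = 2^2·11529; (2/46317) = -1 since 46317 mod 8 = 5, so (46116/46317) = (-1)^2·(11529/46317); sign now -1
reciprocity: (11529/46317) = +1·(46317/11529) since 11529 mod 4 = 1, 46317 mod 4 = 1; sign now -1
(46317/11529) = (201/11529)   [reduce mod 11529]
reciprocity: (201/11529) = +1·(11529/201) since 201 mod 4 = 1, 11529 mod 4 = 1; sign now -1
(11529/201) = (72/201)   [reduce mod 201]
72 = 2^3·9; (2/201) = +1 since 201 mod 8 = 1, so (72/201) = (+1)^3·(9/201); sign now -1
reciprocity: (9/201) = +1·(201/9) since 9 mod 4 = 1, 201 mod 4 = 1; sign now -1
(201/9) = (3/9)   [reduce mod 9]
reciprocity: (3/9) = +1·(9/3) since 3 mod 4 = 3, 9 mod 4 = 1; sign now -1
(9/3) = (0/3)   [reduce mod 3]
(0/3) = 0   [gcd(a, n) > 1]; final value = 0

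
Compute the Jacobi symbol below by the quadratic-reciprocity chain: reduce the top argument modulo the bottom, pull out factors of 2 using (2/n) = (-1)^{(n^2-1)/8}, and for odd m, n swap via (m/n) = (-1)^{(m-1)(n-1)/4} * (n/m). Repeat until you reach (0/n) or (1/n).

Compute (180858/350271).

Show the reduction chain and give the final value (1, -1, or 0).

180858 = 2^1·90429; (2/350271) = +1 since 350271 mod 8 = 7, so (180858/350271) = (+1)^1·(90429/350271); sign now +1
reciprocity: (90429/350271) = +1·(350271/90429) since 90429 mod 4 = 1, 350271 mod 4 = 3; sign now +1
(350271/90429) = (78984/90429)   [reduce mod 90429]
78984 = 2^3·9873; (2/90429) = -1 since 90429 mod 8 = 5, so (78984/90429) = (-1)^3·(9873/90429); sign now -1
reciprocity: (9873/90429) = +1·(90429/9873) since 9873 mod 4 = 1, 90429 mod 4 = 1; sign now -1
(90429/9873) = (1572/9873)   [reduce mod 9873]
1572 = 2^2·393; (2/9873) = +1 since 9873 mod 8 = 1, so (1572/9873) = (+1)^2·(393/9873); sign now -1
reciprocity: (393/9873) = +1·(9873/393) since 393 mod 4 = 1, 9873 mod 4 = 1; sign now -1
(9873/393) = (48/393)   [reduce mod 393]
48 = 2^4·3; (2/393) = +1 since 393 mod 8 = 1, so (48/393) = (+1)^4·(3/393); sign now -1
reciprocity: (3/393) = +1·(393/3) since 3 mod 4 = 3, 393 mod 4 = 1; sign now -1
(393/3) = (0/3)   [reduce mod 3]
(0/3) = 0   [gcd(a, n) > 1]; final value = 0

0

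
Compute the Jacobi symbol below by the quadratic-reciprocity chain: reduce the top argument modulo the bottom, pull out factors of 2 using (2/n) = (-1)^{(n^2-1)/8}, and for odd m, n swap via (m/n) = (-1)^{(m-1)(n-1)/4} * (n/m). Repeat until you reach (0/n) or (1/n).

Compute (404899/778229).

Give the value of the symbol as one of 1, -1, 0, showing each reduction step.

1

flip (404899/778229) -> (778229/404899): both odd, 404899 mod 4 = 3, 778229 mod 4 = 1, so the flip contributes +1; sign now +1
(778229/404899): 778229 mod 404899 = 373330, so (778229/404899) = (373330/404899)
factor out 2^1: 373330 = 2^1·186665; with 404899 mod 8 = 3, (2/404899) = -1; sign now -1; continue with (186665/404899)
flip (186665/404899) -> (404899/186665): both odd, 186665 mod 4 = 1, 404899 mod 4 = 3, so the flip contributes +1; sign now -1
(404899/186665): 404899 mod 186665 = 31569, so (404899/186665) = (31569/186665)
flip (31569/186665) -> (186665/31569): both odd, 31569 mod 4 = 1, 186665 mod 4 = 1, so the flip contributes +1; sign now -1
(186665/31569): 186665 mod 31569 = 28820, so (186665/31569) = (28820/31569)
factor out 2^2: 28820 = 2^2·7205; with 31569 mod 8 = 1, (2/31569) = +1; sign now -1; continue with (7205/31569)
flip (7205/31569) -> (31569/7205): both odd, 7205 mod 4 = 1, 31569 mod 4 = 1, so the flip contributes +1; sign now -1
(31569/7205): 31569 mod 7205 = 2749, so (31569/7205) = (2749/7205)
flip (2749/7205) -> (7205/2749): both odd, 2749 mod 4 = 1, 7205 mod 4 = 1, so the flip contributes +1; sign now -1
(7205/2749): 7205 mod 2749 = 1707, so (7205/2749) = (1707/2749)
flip (1707/2749) -> (2749/1707): both odd, 1707 mod 4 = 3, 2749 mod 4 = 1, so the flip contributes +1; sign now -1
(2749/1707): 2749 mod 1707 = 1042, so (2749/1707) = (1042/1707)
factor out 2^1: 1042 = 2^1·521; with 1707 mod 8 = 3, (2/1707) = -1; sign now +1; continue with (521/1707)
flip (521/1707) -> (1707/521): both odd, 521 mod 4 = 1, 1707 mod 4 = 3, so the flip contributes +1; sign now +1
(1707/521): 1707 mod 521 = 144, so (1707/521) = (144/521)
factor out 2^4: 144 = 2^4·9; with 521 mod 8 = 1, (2/521) = +1; sign now +1; continue with (9/521)
flip (9/521) -> (521/9): both odd, 9 mod 4 = 1, 521 mod 4 = 1, so the flip contributes +1; sign now +1
(521/9): 521 mod 9 = 8, so (521/9) = (8/9)
factor out 2^3: 8 = 2^3·1; with 9 mod 8 = 1, (2/9) = +1; sign now +1; continue with (1/9)
reached (1/9) = 1, so the symbol is +1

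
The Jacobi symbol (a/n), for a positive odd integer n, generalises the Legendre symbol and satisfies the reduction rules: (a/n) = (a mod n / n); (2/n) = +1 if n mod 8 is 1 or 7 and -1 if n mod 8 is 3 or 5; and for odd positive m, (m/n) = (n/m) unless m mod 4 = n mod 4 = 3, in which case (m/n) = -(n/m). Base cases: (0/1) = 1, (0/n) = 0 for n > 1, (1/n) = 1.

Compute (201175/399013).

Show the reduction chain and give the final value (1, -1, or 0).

1

flip (201175/399013) -> (399013/201175): both odd, 201175 mod 4 = 3, 399013 mod 4 = 1, so the flip contributes +1; sign now +1
(399013/201175): 399013 mod 201175 = 197838, so (399013/201175) = (197838/201175)
factor out 2^1: 197838 = 2^1·98919; with 201175 mod 8 = 7, (2/201175) = +1; sign now +1; continue with (98919/201175)
flip (98919/201175) -> (201175/98919): both odd, 98919 mod 4 = 3, 201175 mod 4 = 3, so the flip contributes -1; sign now -1
(201175/98919): 201175 mod 98919 = 3337, so (201175/98919) = (3337/98919)
flip (3337/98919) -> (98919/3337): both odd, 3337 mod 4 = 1, 98919 mod 4 = 3, so the flip contributes +1; sign now -1
(98919/3337): 98919 mod 3337 = 2146, so (98919/3337) = (2146/3337)
factor out 2^1: 2146 = 2^1·1073; with 3337 mod 8 = 1, (2/3337) = +1; sign now -1; continue with (1073/3337)
flip (1073/3337) -> (3337/1073): both odd, 1073 mod 4 = 1, 3337 mod 4 = 1, so the flip contributes +1; sign now -1
(3337/1073): 3337 mod 1073 = 118, so (3337/1073) = (118/1073)
factor out 2^1: 118 = 2^1·59; with 1073 mod 8 = 1, (2/1073) = +1; sign now -1; continue with (59/1073)
flip (59/1073) -> (1073/59): both odd, 59 mod 4 = 3, 1073 mod 4 = 1, so the flip contributes +1; sign now -1
(1073/59): 1073 mod 59 = 11, so (1073/59) = (11/59)
flip (11/59) -> (59/11): both odd, 11 mod 4 = 3, 59 mod 4 = 3, so the flip contributes -1; sign now +1
(59/11): 59 mod 11 = 4, so (59/11) = (4/11)
factor out 2^2: 4 = 2^2·1; with 11 mod 8 = 3, (2/11) = -1; sign now +1; continue with (1/11)
reached (1/11) = 1, so the symbol is +1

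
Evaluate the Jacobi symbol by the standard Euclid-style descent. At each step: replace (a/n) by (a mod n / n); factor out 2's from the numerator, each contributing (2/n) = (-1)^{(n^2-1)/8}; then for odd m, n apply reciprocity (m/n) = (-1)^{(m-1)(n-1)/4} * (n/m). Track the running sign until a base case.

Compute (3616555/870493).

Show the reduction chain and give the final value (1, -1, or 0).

(3616555/870493) = (134583/870493)   [reduce mod 870493]
reciprocity: (134583/870493) = +1·(870493/134583) since 134583 mod 4 = 3, 870493 mod 4 = 1; sign now +1
(870493/134583) = (62995/134583)   [reduce mod 134583]
reciprocity: (62995/134583) = -1·(134583/62995) since 62995 mod 4 = 3, 134583 mod 4 = 3; sign now -1
(134583/62995) = (8593/62995)   [reduce mod 62995]
reciprocity: (8593/62995) = +1·(62995/8593) since 8593 mod 4 = 1, 62995 mod 4 = 3; sign now -1
(62995/8593) = (2844/8593)   [reduce mod 8593]
2844 = 2^2·711; (2/8593) = +1 since 8593 mod 8 = 1, so (2844/8593) = (+1)^2·(711/8593); sign now -1
reciprocity: (711/8593) = +1·(8593/711) since 711 mod 4 = 3, 8593 mod 4 = 1; sign now -1
(8593/711) = (61/711)   [reduce mod 711]
reciprocity: (61/711) = +1·(711/61) since 61 mod 4 = 1, 711 mod 4 = 3; sign now -1
(711/61) = (40/61)   [reduce mod 61]
40 = 2^3·5; (2/61) = -1 since 61 mod 8 = 5, so (40/61) = (-1)^3·(5/61); sign now +1
reciprocity: (5/61) = +1·(61/5) since 5 mod 4 = 1, 61 mod 4 = 1; sign now +1
(61/5) = (1/5)   [reduce mod 5]
(1/5) = 1; final value = sign = +1

1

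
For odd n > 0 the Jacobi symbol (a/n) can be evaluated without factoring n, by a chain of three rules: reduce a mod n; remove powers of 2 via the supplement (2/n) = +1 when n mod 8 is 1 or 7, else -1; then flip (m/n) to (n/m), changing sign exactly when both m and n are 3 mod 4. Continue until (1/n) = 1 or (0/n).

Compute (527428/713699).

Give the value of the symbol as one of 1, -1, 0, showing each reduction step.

factor out 2^2: 527428 = 2^2·131857; with 713699 mod 8 = 3, (2/713699) = -1; sign now +1; continue with (131857/713699)
flip (131857/713699) -> (713699/131857): both odd, 131857 mod 4 = 1, 713699 mod 4 = 3, so the flip contributes +1; sign now +1
(713699/131857): 713699 mod 131857 = 54414, so (713699/131857) = (54414/131857)
factor out 2^1: 54414 = 2^1·27207; with 131857 mod 8 = 1, (2/131857) = +1; sign now +1; continue with (27207/131857)
flip (27207/131857) -> (131857/27207): both odd, 27207 mod 4 = 3, 131857 mod 4 = 1, so the flip contributes +1; sign now +1
(131857/27207): 131857 mod 27207 = 23029, so (131857/27207) = (23029/27207)
flip (23029/27207) -> (27207/23029): both odd, 23029 mod 4 = 1, 27207 mod 4 = 3, so the flip contributes +1; sign now +1
(27207/23029): 27207 mod 23029 = 4178, so (27207/23029) = (4178/23029)
factor out 2^1: 4178 = 2^1·2089; with 23029 mod 8 = 5, (2/23029) = -1; sign now -1; continue with (2089/23029)
flip (2089/23029) -> (23029/2089): both odd, 2089 mod 4 = 1, 23029 mod 4 = 1, so the flip contributes +1; sign now -1
(23029/2089): 23029 mod 2089 = 50, so (23029/2089) = (50/2089)
factor out 2^1: 50 = 2^1·25; with 2089 mod 8 = 1, (2/2089) = +1; sign now -1; continue with (25/2089)
flip (25/2089) -> (2089/25): both odd, 25 mod 4 = 1, 2089 mod 4 = 1, so the flip contributes +1; sign now -1
(2089/25): 2089 mod 25 = 14, so (2089/25) = (14/25)
factor out 2^1: 14 = 2^1·7; with 25 mod 8 = 1, (2/25) = +1; sign now -1; continue with (7/25)
flip (7/25) -> (25/7): both odd, 7 mod 4 = 3, 25 mod 4 = 1, so the flip contributes +1; sign now -1
(25/7): 25 mod 7 = 4, so (25/7) = (4/7)
factor out 2^2: 4 = 2^2·1; with 7 mod 8 = 7, (2/7) = +1; sign now -1; continue with (1/7)
reached (1/7) = 1, so the symbol is -1

-1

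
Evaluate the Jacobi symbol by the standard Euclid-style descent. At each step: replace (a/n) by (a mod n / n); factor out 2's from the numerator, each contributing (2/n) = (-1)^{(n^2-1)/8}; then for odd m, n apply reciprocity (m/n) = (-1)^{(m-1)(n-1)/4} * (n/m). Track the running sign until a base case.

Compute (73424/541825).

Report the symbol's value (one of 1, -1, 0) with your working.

-1

factor out 2^4: 73424 = 2^4·4589; with 541825 mod 8 = 1, (2/541825) = +1; sign now +1; continue with (4589/541825)
flip (4589/541825) -> (541825/4589): both odd, 4589 mod 4 = 1, 541825 mod 4 = 1, so the flip contributes +1; sign now +1
(541825/4589): 541825 mod 4589 = 323, so (541825/4589) = (323/4589)
flip (323/4589) -> (4589/323): both odd, 323 mod 4 = 3, 4589 mod 4 = 1, so the flip contributes +1; sign now +1
(4589/323): 4589 mod 323 = 67, so (4589/323) = (67/323)
flip (67/323) -> (323/67): both odd, 67 mod 4 = 3, 323 mod 4 = 3, so the flip contributes -1; sign now -1
(323/67): 323 mod 67 = 55, so (323/67) = (55/67)
flip (55/67) -> (67/55): both odd, 55 mod 4 = 3, 67 mod 4 = 3, so the flip contributes -1; sign now +1
(67/55): 67 mod 55 = 12, so (67/55) = (12/55)
factor out 2^2: 12 = 2^2·3; with 55 mod 8 = 7, (2/55) = +1; sign now +1; continue with (3/55)
flip (3/55) -> (55/3): both odd, 3 mod 4 = 3, 55 mod 4 = 3, so the flip contributes -1; sign now -1
(55/3): 55 mod 3 = 1, so (55/3) = (1/3)
reached (1/3) = 1, so the symbol is -1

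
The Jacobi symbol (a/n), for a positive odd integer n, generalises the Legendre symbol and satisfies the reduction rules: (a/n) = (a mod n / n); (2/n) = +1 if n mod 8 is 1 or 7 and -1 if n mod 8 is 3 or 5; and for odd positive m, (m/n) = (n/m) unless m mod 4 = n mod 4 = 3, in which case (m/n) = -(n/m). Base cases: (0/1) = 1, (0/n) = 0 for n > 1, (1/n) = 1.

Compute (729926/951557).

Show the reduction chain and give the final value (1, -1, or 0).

-1

729926 = 2^1·364963; (2/951557) = -1 since 951557 mod 8 = 5, so (729926/951557) = (-1)^1·(364963/951557); sign now -1
reciprocity: (364963/951557) = +1·(951557/364963) since 364963 mod 4 = 3, 951557 mod 4 = 1; sign now -1
(951557/364963) = (221631/364963)   [reduce mod 364963]
reciprocity: (221631/364963) = -1·(364963/221631) since 221631 mod 4 = 3, 364963 mod 4 = 3; sign now +1
(364963/221631) = (143332/221631)   [reduce mod 221631]
143332 = 2^2·35833; (2/221631) = +1 since 221631 mod 8 = 7, so (143332/221631) = (+1)^2·(35833/221631); sign now +1
reciprocity: (35833/221631) = +1·(221631/35833) since 35833 mod 4 = 1, 221631 mod 4 = 3; sign now +1
(221631/35833) = (6633/35833)   [reduce mod 35833]
reciprocity: (6633/35833) = +1·(35833/6633) since 6633 mod 4 = 1, 35833 mod 4 = 1; sign now +1
(35833/6633) = (2668/6633)   [reduce mod 6633]
2668 = 2^2·667; (2/6633) = +1 since 6633 mod 8 = 1, so (2668/6633) = (+1)^2·(667/6633); sign now +1
reciprocity: (667/6633) = +1·(6633/667) since 667 mod 4 = 3, 6633 mod 4 = 1; sign now +1
(6633/667) = (630/667)   [reduce mod 667]
630 = 2^1·315; (2/667) = -1 since 667 mod 8 = 3, so (630/667) = (-1)^1·(315/667); sign now -1
reciprocity: (315/667) = -1·(667/315) since 315 mod 4 = 3, 667 mod 4 = 3; sign now +1
(667/315) = (37/315)   [reduce mod 315]
reciprocity: (37/315) = +1·(315/37) since 37 mod 4 = 1, 315 mod 4 = 3; sign now +1
(315/37) = (19/37)   [reduce mod 37]
reciprocity: (19/37) = +1·(37/19) since 19 mod 4 = 3, 37 mod 4 = 1; sign now +1
(37/19) = (18/19)   [reduce mod 19]
18 = 2^1·9; (2/19) = -1 since 19 mod 8 = 3, so (18/19) = (-1)^1·(9/19); sign now -1
reciprocity: (9/19) = +1·(19/9) since 9 mod 4 = 1, 19 mod 4 = 3; sign now -1
(19/9) = (1/9)   [reduce mod 9]
(1/9) = 1; final value = sign = -1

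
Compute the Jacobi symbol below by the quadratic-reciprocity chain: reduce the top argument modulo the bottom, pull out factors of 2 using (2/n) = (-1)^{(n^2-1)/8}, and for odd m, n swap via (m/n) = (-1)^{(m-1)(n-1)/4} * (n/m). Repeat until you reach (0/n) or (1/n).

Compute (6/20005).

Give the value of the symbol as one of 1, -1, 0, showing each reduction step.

factor out 2^1: 6 = 2^1·3; with 20005 mod 8 = 5, (2/20005) = -1; sign now -1; continue with (3/20005)
flip (3/20005) -> (20005/3): both odd, 3 mod 4 = 3, 20005 mod 4 = 1, so the flip contributes +1; sign now -1
(20005/3): 20005 mod 3 = 1, so (20005/3) = (1/3)
reached (1/3) = 1, so the symbol is -1

-1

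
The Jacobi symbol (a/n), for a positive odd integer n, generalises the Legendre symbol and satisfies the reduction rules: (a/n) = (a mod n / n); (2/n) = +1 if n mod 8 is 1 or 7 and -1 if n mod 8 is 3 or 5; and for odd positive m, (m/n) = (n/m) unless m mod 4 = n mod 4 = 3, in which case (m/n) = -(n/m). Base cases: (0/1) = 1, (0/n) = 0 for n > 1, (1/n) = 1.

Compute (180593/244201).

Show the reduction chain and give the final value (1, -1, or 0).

reciprocity: (180593/244201) = +1·(244201/180593) since 180593 mod 4 = 1, 244201 mod 4 = 1; sign now +1
(244201/180593) = (63608/180593)   [reduce mod 180593]
63608 = 2^3·7951; (2/180593) = +1 since 180593 mod 8 = 1, so (63608/180593) = (+1)^3·(7951/180593); sign now +1
reciprocity: (7951/180593) = +1·(180593/7951) since 7951 mod 4 = 3, 180593 mod 4 = 1; sign now +1
(180593/7951) = (5671/7951)   [reduce mod 7951]
reciprocity: (5671/7951) = -1·(7951/5671) since 5671 mod 4 = 3, 7951 mod 4 = 3; sign now -1
(7951/5671) = (2280/5671)   [reduce mod 5671]
2280 = 2^3·285; (2/5671) = +1 since 5671 mod 8 = 7, so (2280/5671) = (+1)^3·(285/5671); sign now -1
reciprocity: (285/5671) = +1·(5671/285) since 285 mod 4 = 1, 5671 mod 4 = 3; sign now -1
(5671/285) = (256/285)   [reduce mod 285]
256 = 2^8·1; (2/285) = -1 since 285 mod 8 = 5, so (256/285) = (-1)^8·(1/285); sign now -1
(1/285) = 1; final value = sign = -1

-1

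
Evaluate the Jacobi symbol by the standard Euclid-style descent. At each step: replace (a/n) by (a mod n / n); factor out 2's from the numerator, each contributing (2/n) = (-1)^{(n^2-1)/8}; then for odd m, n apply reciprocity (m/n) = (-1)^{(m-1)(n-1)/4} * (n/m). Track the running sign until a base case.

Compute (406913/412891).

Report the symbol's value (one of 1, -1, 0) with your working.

-1

flip (406913/412891) -> (412891/406913): both odd, 406913 mod 4 = 1, 412891 mod 4 = 3, so the flip contributes +1; sign now +1
(412891/406913): 412891 mod 406913 = 5978, so (412891/406913) = (5978/406913)
factor out 2^1: 5978 = 2^1·2989; with 406913 mod 8 = 1, (2/406913) = +1; sign now +1; continue with (2989/406913)
flip (2989/406913) -> (406913/2989): both odd, 2989 mod 4 = 1, 406913 mod 4 = 1, so the flip contributes +1; sign now +1
(406913/2989): 406913 mod 2989 = 409, so (406913/2989) = (409/2989)
flip (409/2989) -> (2989/409): both odd, 409 mod 4 = 1, 2989 mod 4 = 1, so the flip contributes +1; sign now +1
(2989/409): 2989 mod 409 = 126, so (2989/409) = (126/409)
factor out 2^1: 126 = 2^1·63; with 409 mod 8 = 1, (2/409) = +1; sign now +1; continue with (63/409)
flip (63/409) -> (409/63): both odd, 63 mod 4 = 3, 409 mod 4 = 1, so the flip contributes +1; sign now +1
(409/63): 409 mod 63 = 31, so (409/63) = (31/63)
flip (31/63) -> (63/31): both odd, 31 mod 4 = 3, 63 mod 4 = 3, so the flip contributes -1; sign now -1
(63/31): 63 mod 31 = 1, so (63/31) = (1/31)
reached (1/31) = 1, so the symbol is -1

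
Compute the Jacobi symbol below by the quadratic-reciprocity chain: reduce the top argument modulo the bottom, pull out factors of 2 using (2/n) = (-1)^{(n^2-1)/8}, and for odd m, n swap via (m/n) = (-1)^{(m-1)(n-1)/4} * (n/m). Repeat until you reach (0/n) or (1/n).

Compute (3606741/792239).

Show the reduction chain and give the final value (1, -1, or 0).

1

(3606741/792239): 3606741 mod 792239 = 437785, so (3606741/792239) = (437785/792239)
flip (437785/792239) -> (792239/437785): both odd, 437785 mod 4 = 1, 792239 mod 4 = 3, so the flip contributes +1; sign now +1
(792239/437785): 792239 mod 437785 = 354454, so (792239/437785) = (354454/437785)
factor out 2^1: 354454 = 2^1·177227; with 437785 mod 8 = 1, (2/437785) = +1; sign now +1; continue with (177227/437785)
flip (177227/437785) -> (437785/177227): both odd, 177227 mod 4 = 3, 437785 mod 4 = 1, so the flip contributes +1; sign now +1
(437785/177227): 437785 mod 177227 = 83331, so (437785/177227) = (83331/177227)
flip (83331/177227) -> (177227/83331): both odd, 83331 mod 4 = 3, 177227 mod 4 = 3, so the flip contributes -1; sign now -1
(177227/83331): 177227 mod 83331 = 10565, so (177227/83331) = (10565/83331)
flip (10565/83331) -> (83331/10565): both odd, 10565 mod 4 = 1, 83331 mod 4 = 3, so the flip contributes +1; sign now -1
(83331/10565): 83331 mod 10565 = 9376, so (83331/10565) = (9376/10565)
factor out 2^5: 9376 = 2^5·293; with 10565 mod 8 = 5, (2/10565) = -1; sign now +1; continue with (293/10565)
flip (293/10565) -> (10565/293): both odd, 293 mod 4 = 1, 10565 mod 4 = 1, so the flip contributes +1; sign now +1
(10565/293): 10565 mod 293 = 17, so (10565/293) = (17/293)
flip (17/293) -> (293/17): both odd, 17 mod 4 = 1, 293 mod 4 = 1, so the flip contributes +1; sign now +1
(293/17): 293 mod 17 = 4, so (293/17) = (4/17)
factor out 2^2: 4 = 2^2·1; with 17 mod 8 = 1, (2/17) = +1; sign now +1; continue with (1/17)
reached (1/17) = 1, so the symbol is +1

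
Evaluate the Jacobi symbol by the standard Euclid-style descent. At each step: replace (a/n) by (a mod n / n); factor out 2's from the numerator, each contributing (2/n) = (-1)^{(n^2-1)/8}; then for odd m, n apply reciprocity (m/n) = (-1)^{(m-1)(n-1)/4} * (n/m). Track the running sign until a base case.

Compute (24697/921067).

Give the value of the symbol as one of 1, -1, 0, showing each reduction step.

-1

flip (24697/921067) -> (921067/24697): both odd, 24697 mod 4 = 1, 921067 mod 4 = 3, so the flip contributes +1; sign now +1
(921067/24697): 921067 mod 24697 = 7278, so (921067/24697) = (7278/24697)
factor out 2^1: 7278 = 2^1·3639; with 24697 mod 8 = 1, (2/24697) = +1; sign now +1; continue with (3639/24697)
flip (3639/24697) -> (24697/3639): both odd, 3639 mod 4 = 3, 24697 mod 4 = 1, so the flip contributes +1; sign now +1
(24697/3639): 24697 mod 3639 = 2863, so (24697/3639) = (2863/3639)
flip (2863/3639) -> (3639/2863): both odd, 2863 mod 4 = 3, 3639 mod 4 = 3, so the flip contributes -1; sign now -1
(3639/2863): 3639 mod 2863 = 776, so (3639/2863) = (776/2863)
factor out 2^3: 776 = 2^3·97; with 2863 mod 8 = 7, (2/2863) = +1; sign now -1; continue with (97/2863)
flip (97/2863) -> (2863/97): both odd, 97 mod 4 = 1, 2863 mod 4 = 3, so the flip contributes +1; sign now -1
(2863/97): 2863 mod 97 = 50, so (2863/97) = (50/97)
factor out 2^1: 50 = 2^1·25; with 97 mod 8 = 1, (2/97) = +1; sign now -1; continue with (25/97)
flip (25/97) -> (97/25): both odd, 25 mod 4 = 1, 97 mod 4 = 1, so the flip contributes +1; sign now -1
(97/25): 97 mod 25 = 22, so (97/25) = (22/25)
factor out 2^1: 22 = 2^1·11; with 25 mod 8 = 1, (2/25) = +1; sign now -1; continue with (11/25)
flip (11/25) -> (25/11): both odd, 11 mod 4 = 3, 25 mod 4 = 1, so the flip contributes +1; sign now -1
(25/11): 25 mod 11 = 3, so (25/11) = (3/11)
flip (3/11) -> (11/3): both odd, 3 mod 4 = 3, 11 mod 4 = 3, so the flip contributes -1; sign now +1
(11/3): 11 mod 3 = 2, so (11/3) = (2/3)
factor out 2^1: 2 = 2^1·1; with 3 mod 8 = 3, (2/3) = -1; sign now -1; continue with (1/3)
reached (1/3) = 1, so the symbol is -1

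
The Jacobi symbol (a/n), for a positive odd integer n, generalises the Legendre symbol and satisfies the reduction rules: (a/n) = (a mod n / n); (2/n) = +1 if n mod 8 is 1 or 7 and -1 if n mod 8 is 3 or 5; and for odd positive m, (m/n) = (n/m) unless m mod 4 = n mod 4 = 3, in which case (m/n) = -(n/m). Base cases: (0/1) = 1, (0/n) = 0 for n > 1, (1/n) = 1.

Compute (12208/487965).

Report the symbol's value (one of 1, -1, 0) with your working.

1

12208 = 2^4·763; (2/487965) = -1 since 487965 mod 8 = 5, so (12208/487965) = (-1)^4·(763/487965); sign now +1
reciprocity: (763/487965) = +1·(487965/763) since 763 mod 4 = 3, 487965 mod 4 = 1; sign now +1
(487965/763) = (408/763)   [reduce mod 763]
408 = 2^3·51; (2/763) = -1 since 763 mod 8 = 3, so (408/763) = (-1)^3·(51/763); sign now -1
reciprocity: (51/763) = -1·(763/51) since 51 mod 4 = 3, 763 mod 4 = 3; sign now +1
(763/51) = (49/51)   [reduce mod 51]
reciprocity: (49/51) = +1·(51/49) since 49 mod 4 = 1, 51 mod 4 = 3; sign now +1
(51/49) = (2/49)   [reduce mod 49]
2 = 2^1·1; (2/49) = +1 since 49 mod 8 = 1, so (2/49) = (+1)^1·(1/49); sign now +1
(1/49) = 1; final value = sign = +1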